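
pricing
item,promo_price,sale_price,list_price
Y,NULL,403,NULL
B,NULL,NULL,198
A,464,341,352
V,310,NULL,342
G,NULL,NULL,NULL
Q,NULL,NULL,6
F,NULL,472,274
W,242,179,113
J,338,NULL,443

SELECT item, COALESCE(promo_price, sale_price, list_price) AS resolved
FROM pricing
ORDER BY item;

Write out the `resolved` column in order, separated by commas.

464, 198, 472, NULL, 338, 6, 310, 242, 403

item=A: promo_price=464 → 464
item=B: promo_price=NULL, sale_price=NULL, list_price=198 → 198
item=F: promo_price=NULL, sale_price=472 → 472
item=G: promo_price=NULL, sale_price=NULL, list_price=NULL (all NULL) → NULL
item=J: promo_price=338 → 338
item=Q: promo_price=NULL, sale_price=NULL, list_price=6 → 6
item=V: promo_price=310 → 310
item=W: promo_price=242 → 242
item=Y: promo_price=NULL, sale_price=403 → 403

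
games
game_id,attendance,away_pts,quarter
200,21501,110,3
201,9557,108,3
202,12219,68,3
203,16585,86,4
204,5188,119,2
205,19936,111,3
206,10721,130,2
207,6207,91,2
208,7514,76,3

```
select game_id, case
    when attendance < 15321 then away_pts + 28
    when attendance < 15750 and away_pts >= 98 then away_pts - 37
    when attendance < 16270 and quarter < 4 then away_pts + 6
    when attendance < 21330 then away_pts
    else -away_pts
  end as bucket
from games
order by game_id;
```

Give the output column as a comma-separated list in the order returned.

game_id=200: ELSE → -110
game_id=201: attendance < 15321 → 136
game_id=202: attendance < 15321 → 96
game_id=203: attendance < 21330 → 86
game_id=204: attendance < 15321 → 147
game_id=205: attendance < 21330 → 111
game_id=206: attendance < 15321 → 158
game_id=207: attendance < 15321 → 119
game_id=208: attendance < 15321 → 104

-110, 136, 96, 86, 147, 111, 158, 119, 104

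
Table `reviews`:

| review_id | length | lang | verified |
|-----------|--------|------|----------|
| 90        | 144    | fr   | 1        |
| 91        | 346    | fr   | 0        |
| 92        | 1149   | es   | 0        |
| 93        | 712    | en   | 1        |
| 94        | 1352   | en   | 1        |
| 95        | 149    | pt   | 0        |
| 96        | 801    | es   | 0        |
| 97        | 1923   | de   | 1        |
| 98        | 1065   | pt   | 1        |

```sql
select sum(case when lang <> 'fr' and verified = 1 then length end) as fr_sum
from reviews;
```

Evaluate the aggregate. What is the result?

5052

review_id=90: ✗
review_id=91: ✗
review_id=92: ✗
review_id=93: ✓ → 712
review_id=94: ✓ → 1352
review_id=95: ✗
review_id=96: ✗
review_id=97: ✓ → 1923
review_id=98: ✓ → 1065
fr_sum = 712 + 1352 + 1923 + 1065 = 5052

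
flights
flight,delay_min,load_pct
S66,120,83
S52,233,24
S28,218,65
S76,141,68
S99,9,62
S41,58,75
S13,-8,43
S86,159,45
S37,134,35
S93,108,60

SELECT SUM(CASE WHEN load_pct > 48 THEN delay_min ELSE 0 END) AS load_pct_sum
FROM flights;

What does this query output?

654

flight=S66: ✓ → 120
flight=S52: ✗
flight=S28: ✓ → 218
flight=S76: ✓ → 141
flight=S99: ✓ → 9
flight=S41: ✓ → 58
flight=S13: ✗
flight=S86: ✗
flight=S37: ✗
flight=S93: ✓ → 108
load_pct_sum = 120 + 218 + 141 + 9 + 58 + 108 = 654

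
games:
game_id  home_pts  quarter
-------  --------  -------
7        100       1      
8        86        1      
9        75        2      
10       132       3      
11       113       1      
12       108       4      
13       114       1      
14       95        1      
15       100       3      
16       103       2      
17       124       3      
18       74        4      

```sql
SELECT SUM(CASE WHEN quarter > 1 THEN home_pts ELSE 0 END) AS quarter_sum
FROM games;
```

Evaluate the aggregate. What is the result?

716

game_id=7: ✗
game_id=8: ✗
game_id=9: ✓ → 75
game_id=10: ✓ → 132
game_id=11: ✗
game_id=12: ✓ → 108
game_id=13: ✗
game_id=14: ✗
game_id=15: ✓ → 100
game_id=16: ✓ → 103
game_id=17: ✓ → 124
game_id=18: ✓ → 74
quarter_sum = 75 + 132 + 108 + 100 + 103 + 124 + 74 = 716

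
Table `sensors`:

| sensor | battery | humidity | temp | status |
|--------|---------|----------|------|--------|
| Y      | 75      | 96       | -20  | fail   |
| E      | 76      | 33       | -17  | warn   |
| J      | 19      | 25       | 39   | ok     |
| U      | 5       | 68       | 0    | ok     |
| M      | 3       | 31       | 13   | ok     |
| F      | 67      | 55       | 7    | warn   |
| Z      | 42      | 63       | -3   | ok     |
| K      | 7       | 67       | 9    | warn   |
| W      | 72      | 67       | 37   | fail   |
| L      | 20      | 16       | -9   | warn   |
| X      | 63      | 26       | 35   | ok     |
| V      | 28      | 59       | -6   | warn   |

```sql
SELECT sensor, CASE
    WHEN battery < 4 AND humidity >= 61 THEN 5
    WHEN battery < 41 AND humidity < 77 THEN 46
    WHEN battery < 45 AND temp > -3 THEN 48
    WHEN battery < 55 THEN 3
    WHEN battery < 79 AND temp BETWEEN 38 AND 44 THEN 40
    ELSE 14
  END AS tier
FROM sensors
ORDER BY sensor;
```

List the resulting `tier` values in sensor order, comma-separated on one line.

14, 14, 46, 46, 46, 46, 46, 46, 14, 14, 14, 3

sensor=E: ELSE → 14
sensor=F: ELSE → 14
sensor=J: battery < 41 AND humidity < 77 → 46
sensor=K: battery < 41 AND humidity < 77 → 46
sensor=L: battery < 41 AND humidity < 77 → 46
sensor=M: battery < 41 AND humidity < 77 → 46
sensor=U: battery < 41 AND humidity < 77 → 46
sensor=V: battery < 41 AND humidity < 77 → 46
sensor=W: ELSE → 14
sensor=X: ELSE → 14
sensor=Y: ELSE → 14
sensor=Z: battery < 55 → 3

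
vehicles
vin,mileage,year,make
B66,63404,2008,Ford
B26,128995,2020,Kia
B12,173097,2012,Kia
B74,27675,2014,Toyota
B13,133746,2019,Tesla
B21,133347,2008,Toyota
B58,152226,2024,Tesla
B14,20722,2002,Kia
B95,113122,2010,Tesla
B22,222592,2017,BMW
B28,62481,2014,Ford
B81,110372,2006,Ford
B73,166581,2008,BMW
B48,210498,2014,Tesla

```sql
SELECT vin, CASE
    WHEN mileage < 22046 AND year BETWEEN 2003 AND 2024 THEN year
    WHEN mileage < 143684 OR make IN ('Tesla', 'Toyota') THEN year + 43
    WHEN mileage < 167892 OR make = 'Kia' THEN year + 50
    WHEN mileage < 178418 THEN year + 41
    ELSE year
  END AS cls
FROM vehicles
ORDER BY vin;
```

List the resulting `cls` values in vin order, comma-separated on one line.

2062, 2062, 2045, 2051, 2017, 2063, 2057, 2057, 2067, 2051, 2058, 2057, 2049, 2053

vin=B12: mileage < 167892 OR make = 'Kia' → 2062
vin=B13: mileage < 143684 OR make IN ('Tesla', 'Toyota') → 2062
vin=B14: mileage < 143684 OR make IN ('Tesla', 'Toyota') → 2045
vin=B21: mileage < 143684 OR make IN ('Tesla', 'Toyota') → 2051
vin=B22: ELSE → 2017
vin=B26: mileage < 143684 OR make IN ('Tesla', 'Toyota') → 2063
vin=B28: mileage < 143684 OR make IN ('Tesla', 'Toyota') → 2057
vin=B48: mileage < 143684 OR make IN ('Tesla', 'Toyota') → 2057
vin=B58: mileage < 143684 OR make IN ('Tesla', 'Toyota') → 2067
vin=B66: mileage < 143684 OR make IN ('Tesla', 'Toyota') → 2051
vin=B73: mileage < 167892 OR make = 'Kia' → 2058
vin=B74: mileage < 143684 OR make IN ('Tesla', 'Toyota') → 2057
vin=B81: mileage < 143684 OR make IN ('Tesla', 'Toyota') → 2049
vin=B95: mileage < 143684 OR make IN ('Tesla', 'Toyota') → 2053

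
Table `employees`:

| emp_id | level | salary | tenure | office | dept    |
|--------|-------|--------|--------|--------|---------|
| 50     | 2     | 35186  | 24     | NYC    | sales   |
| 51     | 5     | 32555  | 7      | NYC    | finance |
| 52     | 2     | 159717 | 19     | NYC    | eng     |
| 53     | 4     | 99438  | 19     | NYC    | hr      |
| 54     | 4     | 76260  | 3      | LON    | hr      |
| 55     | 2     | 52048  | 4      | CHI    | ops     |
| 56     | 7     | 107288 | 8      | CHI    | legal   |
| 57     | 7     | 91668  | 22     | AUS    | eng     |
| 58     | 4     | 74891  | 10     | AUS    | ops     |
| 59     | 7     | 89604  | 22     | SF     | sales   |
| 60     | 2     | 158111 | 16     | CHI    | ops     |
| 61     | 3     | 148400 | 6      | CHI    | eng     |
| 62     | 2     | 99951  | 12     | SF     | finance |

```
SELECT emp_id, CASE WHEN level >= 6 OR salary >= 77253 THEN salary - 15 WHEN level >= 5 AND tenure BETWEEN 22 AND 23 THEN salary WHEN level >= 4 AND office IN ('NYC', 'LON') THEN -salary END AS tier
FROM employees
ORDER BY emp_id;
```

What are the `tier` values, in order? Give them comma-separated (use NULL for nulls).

NULL, -32555, 159702, 99423, -76260, NULL, 107273, 91653, NULL, 89589, 158096, 148385, 99936

emp_id=50: (no match → NULL) → NULL
emp_id=51: level >= 4 AND office IN ('NYC', 'LON') → -32555
emp_id=52: level >= 6 OR salary >= 77253 → 159702
emp_id=53: level >= 6 OR salary >= 77253 → 99423
emp_id=54: level >= 4 AND office IN ('NYC', 'LON') → -76260
emp_id=55: (no match → NULL) → NULL
emp_id=56: level >= 6 OR salary >= 77253 → 107273
emp_id=57: level >= 6 OR salary >= 77253 → 91653
emp_id=58: (no match → NULL) → NULL
emp_id=59: level >= 6 OR salary >= 77253 → 89589
emp_id=60: level >= 6 OR salary >= 77253 → 158096
emp_id=61: level >= 6 OR salary >= 77253 → 148385
emp_id=62: level >= 6 OR salary >= 77253 → 99936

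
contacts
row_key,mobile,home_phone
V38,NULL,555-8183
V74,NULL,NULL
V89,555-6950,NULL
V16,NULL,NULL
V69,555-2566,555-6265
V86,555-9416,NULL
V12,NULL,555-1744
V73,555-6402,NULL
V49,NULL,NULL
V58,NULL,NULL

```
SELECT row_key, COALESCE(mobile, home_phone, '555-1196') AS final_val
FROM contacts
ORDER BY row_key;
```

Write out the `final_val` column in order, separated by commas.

555-1744, 555-1196, 555-8183, 555-1196, 555-1196, 555-2566, 555-6402, 555-1196, 555-9416, 555-6950

row_key=V12: mobile=NULL, home_phone=555-1744 → 555-1744
row_key=V16: mobile=NULL, home_phone=NULL, → literal 555-1196 → 555-1196
row_key=V38: mobile=NULL, home_phone=555-8183 → 555-8183
row_key=V49: mobile=NULL, home_phone=NULL, → literal 555-1196 → 555-1196
row_key=V58: mobile=NULL, home_phone=NULL, → literal 555-1196 → 555-1196
row_key=V69: mobile=555-2566 → 555-2566
row_key=V73: mobile=555-6402 → 555-6402
row_key=V74: mobile=NULL, home_phone=NULL, → literal 555-1196 → 555-1196
row_key=V86: mobile=555-9416 → 555-9416
row_key=V89: mobile=555-6950 → 555-6950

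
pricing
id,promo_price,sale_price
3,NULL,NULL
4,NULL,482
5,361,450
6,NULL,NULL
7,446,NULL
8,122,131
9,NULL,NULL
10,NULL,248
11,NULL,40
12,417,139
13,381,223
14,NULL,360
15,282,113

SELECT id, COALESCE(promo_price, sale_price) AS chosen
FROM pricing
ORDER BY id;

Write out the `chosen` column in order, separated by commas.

NULL, 482, 361, NULL, 446, 122, NULL, 248, 40, 417, 381, 360, 282

id=3: promo_price=NULL, sale_price=NULL (all NULL) → NULL
id=4: promo_price=NULL, sale_price=482 → 482
id=5: promo_price=361 → 361
id=6: promo_price=NULL, sale_price=NULL (all NULL) → NULL
id=7: promo_price=446 → 446
id=8: promo_price=122 → 122
id=9: promo_price=NULL, sale_price=NULL (all NULL) → NULL
id=10: promo_price=NULL, sale_price=248 → 248
id=11: promo_price=NULL, sale_price=40 → 40
id=12: promo_price=417 → 417
id=13: promo_price=381 → 381
id=14: promo_price=NULL, sale_price=360 → 360
id=15: promo_price=282 → 282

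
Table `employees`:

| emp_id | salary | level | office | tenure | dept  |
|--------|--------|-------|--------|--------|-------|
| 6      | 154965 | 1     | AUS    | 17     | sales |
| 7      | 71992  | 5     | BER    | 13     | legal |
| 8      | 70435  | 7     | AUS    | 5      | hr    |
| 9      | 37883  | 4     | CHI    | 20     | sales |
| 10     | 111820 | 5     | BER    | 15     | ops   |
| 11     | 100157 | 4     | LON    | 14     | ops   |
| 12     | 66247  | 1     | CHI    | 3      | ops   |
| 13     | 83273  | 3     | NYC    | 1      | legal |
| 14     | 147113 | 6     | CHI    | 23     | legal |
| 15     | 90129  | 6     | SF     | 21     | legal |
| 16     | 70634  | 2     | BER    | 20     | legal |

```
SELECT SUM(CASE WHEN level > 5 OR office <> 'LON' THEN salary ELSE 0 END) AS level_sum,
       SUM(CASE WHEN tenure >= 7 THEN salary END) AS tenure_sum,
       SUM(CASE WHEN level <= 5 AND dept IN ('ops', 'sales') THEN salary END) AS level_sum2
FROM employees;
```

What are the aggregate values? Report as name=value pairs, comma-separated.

level_sum=904491, tenure_sum=784693, level_sum2=471072

[level_sum: level > 5 OR office <> 'LON']
emp_id=6: ✓ → 154965
emp_id=7: ✓ → 71992
emp_id=8: ✓ → 70435
emp_id=9: ✓ → 37883
emp_id=10: ✓ → 111820
emp_id=11: ✗
emp_id=12: ✓ → 66247
emp_id=13: ✓ → 83273
emp_id=14: ✓ → 147113
emp_id=15: ✓ → 90129
emp_id=16: ✓ → 70634
level_sum = 154965 + 71992 + 70435 + 37883 + 111820 + 66247 + 83273 + 147113 + 90129 + 70634 = 904491
—
[tenure_sum: tenure >= 7]
emp_id=6: ✓ → 154965
emp_id=7: ✓ → 71992
emp_id=8: ✗
emp_id=9: ✓ → 37883
emp_id=10: ✓ → 111820
emp_id=11: ✓ → 100157
emp_id=12: ✗
emp_id=13: ✗
emp_id=14: ✓ → 147113
emp_id=15: ✓ → 90129
emp_id=16: ✓ → 70634
tenure_sum = 154965 + 71992 + 37883 + 111820 + 100157 + 147113 + 90129 + 70634 = 784693
—
[level_sum2: level <= 5 AND dept IN ('ops', 'sales')]
emp_id=6: ✓ → 154965
emp_id=7: ✗
emp_id=8: ✗
emp_id=9: ✓ → 37883
emp_id=10: ✓ → 111820
emp_id=11: ✓ → 100157
emp_id=12: ✓ → 66247
emp_id=13: ✗
emp_id=14: ✗
emp_id=15: ✗
emp_id=16: ✗
level_sum2 = 154965 + 37883 + 111820 + 100157 + 66247 = 471072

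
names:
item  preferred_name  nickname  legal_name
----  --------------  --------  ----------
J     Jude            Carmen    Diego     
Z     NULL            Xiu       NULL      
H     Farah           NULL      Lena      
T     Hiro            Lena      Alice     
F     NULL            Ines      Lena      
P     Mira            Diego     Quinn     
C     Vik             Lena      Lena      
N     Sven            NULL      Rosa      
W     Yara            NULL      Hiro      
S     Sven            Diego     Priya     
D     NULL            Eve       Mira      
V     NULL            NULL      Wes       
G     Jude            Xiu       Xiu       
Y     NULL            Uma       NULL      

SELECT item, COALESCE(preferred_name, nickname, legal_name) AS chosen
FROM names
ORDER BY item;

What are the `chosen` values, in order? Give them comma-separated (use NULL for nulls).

item=C: preferred_name=Vik → Vik
item=D: preferred_name=NULL, nickname=Eve → Eve
item=F: preferred_name=NULL, nickname=Ines → Ines
item=G: preferred_name=Jude → Jude
item=H: preferred_name=Farah → Farah
item=J: preferred_name=Jude → Jude
item=N: preferred_name=Sven → Sven
item=P: preferred_name=Mira → Mira
item=S: preferred_name=Sven → Sven
item=T: preferred_name=Hiro → Hiro
item=V: preferred_name=NULL, nickname=NULL, legal_name=Wes → Wes
item=W: preferred_name=Yara → Yara
item=Y: preferred_name=NULL, nickname=Uma → Uma
item=Z: preferred_name=NULL, nickname=Xiu → Xiu

Vik, Eve, Ines, Jude, Farah, Jude, Sven, Mira, Sven, Hiro, Wes, Yara, Uma, Xiu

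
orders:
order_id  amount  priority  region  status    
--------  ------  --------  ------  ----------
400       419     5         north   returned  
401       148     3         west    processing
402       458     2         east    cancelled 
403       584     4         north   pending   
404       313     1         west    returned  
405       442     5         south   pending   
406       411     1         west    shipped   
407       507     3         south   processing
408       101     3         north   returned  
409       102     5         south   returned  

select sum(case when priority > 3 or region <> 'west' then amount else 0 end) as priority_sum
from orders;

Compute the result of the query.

order_id=400: ✓ → 419
order_id=401: ✗
order_id=402: ✓ → 458
order_id=403: ✓ → 584
order_id=404: ✗
order_id=405: ✓ → 442
order_id=406: ✗
order_id=407: ✓ → 507
order_id=408: ✓ → 101
order_id=409: ✓ → 102
priority_sum = 419 + 458 + 584 + 442 + 507 + 101 + 102 = 2613

2613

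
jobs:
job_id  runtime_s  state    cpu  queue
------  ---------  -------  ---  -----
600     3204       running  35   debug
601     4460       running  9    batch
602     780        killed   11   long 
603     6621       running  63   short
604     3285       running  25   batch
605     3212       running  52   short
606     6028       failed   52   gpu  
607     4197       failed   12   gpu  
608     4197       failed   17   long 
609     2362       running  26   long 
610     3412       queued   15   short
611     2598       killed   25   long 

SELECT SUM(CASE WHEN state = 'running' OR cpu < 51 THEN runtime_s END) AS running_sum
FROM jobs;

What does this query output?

job_id=600: ✓ → 3204
job_id=601: ✓ → 4460
job_id=602: ✓ → 780
job_id=603: ✓ → 6621
job_id=604: ✓ → 3285
job_id=605: ✓ → 3212
job_id=606: ✗
job_id=607: ✓ → 4197
job_id=608: ✓ → 4197
job_id=609: ✓ → 2362
job_id=610: ✓ → 3412
job_id=611: ✓ → 2598
running_sum = 3204 + 4460 + 780 + 6621 + 3285 + 3212 + 4197 + 4197 + 2362 + 3412 + 2598 = 38328

38328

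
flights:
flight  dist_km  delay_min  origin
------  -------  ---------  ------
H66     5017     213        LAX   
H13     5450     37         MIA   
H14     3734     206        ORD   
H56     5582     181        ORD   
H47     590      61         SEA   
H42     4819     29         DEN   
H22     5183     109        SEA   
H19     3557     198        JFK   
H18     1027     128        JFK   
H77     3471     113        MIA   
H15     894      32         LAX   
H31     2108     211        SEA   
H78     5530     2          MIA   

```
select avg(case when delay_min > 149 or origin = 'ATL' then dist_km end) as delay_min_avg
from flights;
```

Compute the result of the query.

3999.6

flight=H66: ✓ → 5017
flight=H13: ✗
flight=H14: ✓ → 3734
flight=H56: ✓ → 5582
flight=H47: ✗
flight=H42: ✗
flight=H22: ✗
flight=H19: ✓ → 3557
flight=H18: ✗
flight=H77: ✗
flight=H15: ✗
flight=H31: ✓ → 2108
flight=H78: ✗
delay_min_avg = (5017 + 3734 + 5582 + 3557 + 2108) / 5 = 3999.6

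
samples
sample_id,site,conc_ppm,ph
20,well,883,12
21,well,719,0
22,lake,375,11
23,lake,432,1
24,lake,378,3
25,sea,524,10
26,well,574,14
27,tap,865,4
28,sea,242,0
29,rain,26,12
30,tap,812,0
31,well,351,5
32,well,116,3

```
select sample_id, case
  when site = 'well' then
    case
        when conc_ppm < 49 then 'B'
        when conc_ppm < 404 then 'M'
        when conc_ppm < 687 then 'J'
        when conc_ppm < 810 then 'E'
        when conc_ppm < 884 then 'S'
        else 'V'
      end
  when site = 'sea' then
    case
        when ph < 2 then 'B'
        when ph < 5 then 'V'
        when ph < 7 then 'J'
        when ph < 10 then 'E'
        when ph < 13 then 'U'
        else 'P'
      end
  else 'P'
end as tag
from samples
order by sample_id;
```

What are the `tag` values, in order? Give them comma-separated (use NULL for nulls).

sample_id=20: site='well' → inner[conc_ppm < 884] → S
sample_id=21: site='well' → inner[conc_ppm < 810] → E
sample_id=22: site='lake' → outer ELSE → P
sample_id=23: site='lake' → outer ELSE → P
sample_id=24: site='lake' → outer ELSE → P
sample_id=25: site='sea' → inner[ph < 13] → U
sample_id=26: site='well' → inner[conc_ppm < 687] → J
sample_id=27: site='tap' → outer ELSE → P
sample_id=28: site='sea' → inner[ph < 2] → B
sample_id=29: site='rain' → outer ELSE → P
sample_id=30: site='tap' → outer ELSE → P
sample_id=31: site='well' → inner[conc_ppm < 404] → M
sample_id=32: site='well' → inner[conc_ppm < 404] → M

S, E, P, P, P, U, J, P, B, P, P, M, M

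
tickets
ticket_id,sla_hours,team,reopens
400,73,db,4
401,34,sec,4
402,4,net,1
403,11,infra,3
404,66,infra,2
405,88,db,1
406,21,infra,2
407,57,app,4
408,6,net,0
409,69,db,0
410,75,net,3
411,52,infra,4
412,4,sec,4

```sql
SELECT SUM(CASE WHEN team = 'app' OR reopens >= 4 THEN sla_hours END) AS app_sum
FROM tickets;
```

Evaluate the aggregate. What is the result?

ticket_id=400: ✓ → 73
ticket_id=401: ✓ → 34
ticket_id=402: ✗
ticket_id=403: ✗
ticket_id=404: ✗
ticket_id=405: ✗
ticket_id=406: ✗
ticket_id=407: ✓ → 57
ticket_id=408: ✗
ticket_id=409: ✗
ticket_id=410: ✗
ticket_id=411: ✓ → 52
ticket_id=412: ✓ → 4
app_sum = 73 + 34 + 57 + 52 + 4 = 220

220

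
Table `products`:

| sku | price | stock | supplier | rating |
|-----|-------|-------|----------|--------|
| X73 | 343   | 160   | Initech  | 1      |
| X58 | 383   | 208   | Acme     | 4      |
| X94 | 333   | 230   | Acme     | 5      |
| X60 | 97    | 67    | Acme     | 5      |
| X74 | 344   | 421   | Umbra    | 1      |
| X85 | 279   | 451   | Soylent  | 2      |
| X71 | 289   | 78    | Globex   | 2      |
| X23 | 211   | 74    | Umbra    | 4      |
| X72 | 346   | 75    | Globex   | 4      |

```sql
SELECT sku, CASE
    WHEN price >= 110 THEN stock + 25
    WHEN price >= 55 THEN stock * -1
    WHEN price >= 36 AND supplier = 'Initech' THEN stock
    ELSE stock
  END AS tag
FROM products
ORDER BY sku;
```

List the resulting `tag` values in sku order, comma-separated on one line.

99, 233, -67, 103, 100, 185, 446, 476, 255

sku=X23: price >= 110 → 99
sku=X58: price >= 110 → 233
sku=X60: price >= 55 → -67
sku=X71: price >= 110 → 103
sku=X72: price >= 110 → 100
sku=X73: price >= 110 → 185
sku=X74: price >= 110 → 446
sku=X85: price >= 110 → 476
sku=X94: price >= 110 → 255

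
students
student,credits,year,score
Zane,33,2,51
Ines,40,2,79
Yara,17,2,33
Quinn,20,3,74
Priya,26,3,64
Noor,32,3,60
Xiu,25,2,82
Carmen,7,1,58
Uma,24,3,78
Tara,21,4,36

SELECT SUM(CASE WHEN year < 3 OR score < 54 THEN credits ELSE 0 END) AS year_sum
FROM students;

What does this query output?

143

student=Zane: ✓ → 33
student=Ines: ✓ → 40
student=Yara: ✓ → 17
student=Quinn: ✗
student=Priya: ✗
student=Noor: ✗
student=Xiu: ✓ → 25
student=Carmen: ✓ → 7
student=Uma: ✗
student=Tara: ✓ → 21
year_sum = 33 + 40 + 17 + 25 + 7 + 21 = 143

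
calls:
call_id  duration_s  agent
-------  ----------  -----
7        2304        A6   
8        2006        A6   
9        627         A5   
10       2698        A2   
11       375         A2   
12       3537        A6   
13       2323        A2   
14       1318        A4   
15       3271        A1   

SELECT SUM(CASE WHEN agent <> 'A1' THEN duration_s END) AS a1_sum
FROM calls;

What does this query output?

15188

call_id=7: ✓ → 2304
call_id=8: ✓ → 2006
call_id=9: ✓ → 627
call_id=10: ✓ → 2698
call_id=11: ✓ → 375
call_id=12: ✓ → 3537
call_id=13: ✓ → 2323
call_id=14: ✓ → 1318
call_id=15: ✗
a1_sum = 2304 + 2006 + 627 + 2698 + 375 + 3537 + 2323 + 1318 = 15188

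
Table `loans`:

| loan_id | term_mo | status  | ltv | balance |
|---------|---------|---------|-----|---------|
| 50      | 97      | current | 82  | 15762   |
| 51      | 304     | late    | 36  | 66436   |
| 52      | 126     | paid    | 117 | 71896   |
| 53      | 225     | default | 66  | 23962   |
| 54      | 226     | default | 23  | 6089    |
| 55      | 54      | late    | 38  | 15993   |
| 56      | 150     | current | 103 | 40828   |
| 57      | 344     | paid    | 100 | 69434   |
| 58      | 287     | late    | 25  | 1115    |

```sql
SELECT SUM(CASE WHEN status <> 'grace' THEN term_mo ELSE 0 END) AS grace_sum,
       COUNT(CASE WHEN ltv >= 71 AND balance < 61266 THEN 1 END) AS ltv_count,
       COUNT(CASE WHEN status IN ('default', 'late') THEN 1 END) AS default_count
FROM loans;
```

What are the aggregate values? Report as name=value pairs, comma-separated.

[grace_sum: status <> 'grace']
loan_id=50: ✓ → 97
loan_id=51: ✓ → 304
loan_id=52: ✓ → 126
loan_id=53: ✓ → 225
loan_id=54: ✓ → 226
loan_id=55: ✓ → 54
loan_id=56: ✓ → 150
loan_id=57: ✓ → 344
loan_id=58: ✓ → 287
grace_sum = 97 + 304 + 126 + 225 + 226 + 54 + 150 + 344 + 287 = 1813
—
[ltv_count: ltv >= 71 AND balance < 61266]
loan_id=50: ✓ → 1
loan_id=51: ✗
loan_id=52: ✗
loan_id=53: ✗
loan_id=54: ✗
loan_id=55: ✗
loan_id=56: ✓ → 1
loan_id=57: ✗
loan_id=58: ✗
ltv_count = COUNT(1, 1) = 2
—
[default_count: status IN ('default', 'late')]
loan_id=50: ✗
loan_id=51: ✓ → 1
loan_id=52: ✗
loan_id=53: ✓ → 1
loan_id=54: ✓ → 1
loan_id=55: ✓ → 1
loan_id=56: ✗
loan_id=57: ✗
loan_id=58: ✓ → 1
default_count = COUNT(1, 1, 1, 1, 1) = 5

grace_sum=1813, ltv_count=2, default_count=5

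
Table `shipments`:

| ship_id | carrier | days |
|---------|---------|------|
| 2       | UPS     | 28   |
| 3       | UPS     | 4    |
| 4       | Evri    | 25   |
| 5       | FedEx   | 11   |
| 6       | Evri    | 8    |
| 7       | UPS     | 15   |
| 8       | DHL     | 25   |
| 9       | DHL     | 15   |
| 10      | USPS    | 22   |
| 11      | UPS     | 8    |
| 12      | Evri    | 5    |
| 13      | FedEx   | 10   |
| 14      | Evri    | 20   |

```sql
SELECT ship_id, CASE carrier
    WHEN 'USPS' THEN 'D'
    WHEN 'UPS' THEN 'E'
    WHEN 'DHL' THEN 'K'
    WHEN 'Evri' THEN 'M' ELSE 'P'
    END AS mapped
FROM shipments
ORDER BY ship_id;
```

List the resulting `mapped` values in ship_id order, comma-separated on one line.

ship_id=2: carrier='UPS' → E
ship_id=3: carrier='UPS' → E
ship_id=4: carrier='Evri' → M
ship_id=5: ELSE → P
ship_id=6: carrier='Evri' → M
ship_id=7: carrier='UPS' → E
ship_id=8: carrier='DHL' → K
ship_id=9: carrier='DHL' → K
ship_id=10: carrier='USPS' → D
ship_id=11: carrier='UPS' → E
ship_id=12: carrier='Evri' → M
ship_id=13: ELSE → P
ship_id=14: carrier='Evri' → M

E, E, M, P, M, E, K, K, D, E, M, P, M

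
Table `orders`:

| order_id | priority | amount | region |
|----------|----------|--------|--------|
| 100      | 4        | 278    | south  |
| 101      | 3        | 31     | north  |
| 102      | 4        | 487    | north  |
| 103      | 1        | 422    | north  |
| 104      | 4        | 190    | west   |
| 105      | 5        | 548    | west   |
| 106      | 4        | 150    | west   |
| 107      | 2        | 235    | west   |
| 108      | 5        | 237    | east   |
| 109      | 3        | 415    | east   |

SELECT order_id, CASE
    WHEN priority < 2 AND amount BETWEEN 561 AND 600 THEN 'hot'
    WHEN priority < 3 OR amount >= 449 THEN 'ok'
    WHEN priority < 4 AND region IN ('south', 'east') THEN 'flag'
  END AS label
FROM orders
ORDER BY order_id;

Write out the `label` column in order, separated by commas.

order_id=100: (no match → NULL) → NULL
order_id=101: (no match → NULL) → NULL
order_id=102: priority < 3 OR amount >= 449 → ok
order_id=103: priority < 3 OR amount >= 449 → ok
order_id=104: (no match → NULL) → NULL
order_id=105: priority < 3 OR amount >= 449 → ok
order_id=106: (no match → NULL) → NULL
order_id=107: priority < 3 OR amount >= 449 → ok
order_id=108: (no match → NULL) → NULL
order_id=109: priority < 4 AND region IN ('south', 'east') → flag

NULL, NULL, ok, ok, NULL, ok, NULL, ok, NULL, flag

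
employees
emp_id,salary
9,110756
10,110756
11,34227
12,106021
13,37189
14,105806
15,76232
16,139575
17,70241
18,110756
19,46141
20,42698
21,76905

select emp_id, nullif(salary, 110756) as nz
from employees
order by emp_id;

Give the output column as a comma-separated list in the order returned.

NULL, NULL, 34227, 106021, 37189, 105806, 76232, 139575, 70241, NULL, 46141, 42698, 76905

emp_id=9: salary=110756 vs 110756: equal → NULL
emp_id=10: salary=110756 vs 110756: equal → NULL
emp_id=11: salary=34227 vs 110756: differ → 34227
emp_id=12: salary=106021 vs 110756: differ → 106021
emp_id=13: salary=37189 vs 110756: differ → 37189
emp_id=14: salary=105806 vs 110756: differ → 105806
emp_id=15: salary=76232 vs 110756: differ → 76232
emp_id=16: salary=139575 vs 110756: differ → 139575
emp_id=17: salary=70241 vs 110756: differ → 70241
emp_id=18: salary=110756 vs 110756: equal → NULL
emp_id=19: salary=46141 vs 110756: differ → 46141
emp_id=20: salary=42698 vs 110756: differ → 42698
emp_id=21: salary=76905 vs 110756: differ → 76905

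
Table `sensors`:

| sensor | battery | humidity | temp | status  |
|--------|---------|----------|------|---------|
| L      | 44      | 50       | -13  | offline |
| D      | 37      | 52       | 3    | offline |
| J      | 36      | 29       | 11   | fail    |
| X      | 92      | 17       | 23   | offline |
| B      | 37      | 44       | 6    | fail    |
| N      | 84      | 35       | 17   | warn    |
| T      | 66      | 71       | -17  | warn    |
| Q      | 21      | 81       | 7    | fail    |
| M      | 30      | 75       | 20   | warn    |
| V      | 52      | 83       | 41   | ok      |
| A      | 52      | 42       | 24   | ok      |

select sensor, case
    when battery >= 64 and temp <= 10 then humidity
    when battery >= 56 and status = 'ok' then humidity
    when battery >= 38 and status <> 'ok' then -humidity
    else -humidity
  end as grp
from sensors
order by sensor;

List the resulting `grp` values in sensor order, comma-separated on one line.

-42, -44, -52, -29, -50, -75, -35, -81, 71, -83, -17

sensor=A: ELSE → -42
sensor=B: ELSE → -44
sensor=D: ELSE → -52
sensor=J: ELSE → -29
sensor=L: battery >= 38 and status <> 'ok' → -50
sensor=M: ELSE → -75
sensor=N: battery >= 38 and status <> 'ok' → -35
sensor=Q: ELSE → -81
sensor=T: battery >= 64 and temp <= 10 → 71
sensor=V: ELSE → -83
sensor=X: battery >= 38 and status <> 'ok' → -17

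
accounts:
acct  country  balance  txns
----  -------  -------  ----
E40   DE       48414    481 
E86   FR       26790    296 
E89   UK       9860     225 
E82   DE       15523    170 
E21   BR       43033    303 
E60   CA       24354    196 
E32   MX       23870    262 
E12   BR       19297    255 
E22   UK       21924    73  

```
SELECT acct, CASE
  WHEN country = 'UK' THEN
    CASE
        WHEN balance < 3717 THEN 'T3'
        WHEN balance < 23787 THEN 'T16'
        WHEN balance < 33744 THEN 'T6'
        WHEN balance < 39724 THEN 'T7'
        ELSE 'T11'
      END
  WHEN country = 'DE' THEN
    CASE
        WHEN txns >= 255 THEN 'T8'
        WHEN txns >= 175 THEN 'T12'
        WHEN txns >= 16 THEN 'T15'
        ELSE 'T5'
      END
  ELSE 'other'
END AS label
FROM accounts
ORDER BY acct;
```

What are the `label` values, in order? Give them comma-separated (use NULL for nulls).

other, other, T16, other, T8, other, T15, other, T16

acct=E12: country='BR' → outer ELSE → other
acct=E21: country='BR' → outer ELSE → other
acct=E22: country='UK' → inner[balance < 23787] → T16
acct=E32: country='MX' → outer ELSE → other
acct=E40: country='DE' → inner[txns >= 255] → T8
acct=E60: country='CA' → outer ELSE → other
acct=E82: country='DE' → inner[txns >= 16] → T15
acct=E86: country='FR' → outer ELSE → other
acct=E89: country='UK' → inner[balance < 23787] → T16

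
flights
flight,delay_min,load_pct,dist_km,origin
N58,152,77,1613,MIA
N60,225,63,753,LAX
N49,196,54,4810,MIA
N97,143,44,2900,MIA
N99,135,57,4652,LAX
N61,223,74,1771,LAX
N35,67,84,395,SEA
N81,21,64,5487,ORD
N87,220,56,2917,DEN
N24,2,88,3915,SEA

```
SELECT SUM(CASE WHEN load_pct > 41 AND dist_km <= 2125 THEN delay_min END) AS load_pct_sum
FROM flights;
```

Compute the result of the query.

667

flight=N58: ✓ → 152
flight=N60: ✓ → 225
flight=N49: ✗
flight=N97: ✗
flight=N99: ✗
flight=N61: ✓ → 223
flight=N35: ✓ → 67
flight=N81: ✗
flight=N87: ✗
flight=N24: ✗
load_pct_sum = 152 + 225 + 223 + 67 = 667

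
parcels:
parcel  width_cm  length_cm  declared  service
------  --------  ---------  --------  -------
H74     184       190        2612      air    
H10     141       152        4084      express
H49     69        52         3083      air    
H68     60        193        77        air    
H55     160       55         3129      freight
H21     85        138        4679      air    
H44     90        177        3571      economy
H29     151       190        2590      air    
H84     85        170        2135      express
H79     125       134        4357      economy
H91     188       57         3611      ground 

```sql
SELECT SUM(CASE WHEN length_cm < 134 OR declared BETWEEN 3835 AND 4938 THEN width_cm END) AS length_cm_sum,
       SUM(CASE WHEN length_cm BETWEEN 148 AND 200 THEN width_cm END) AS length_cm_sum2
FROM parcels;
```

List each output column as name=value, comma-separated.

[length_cm_sum: length_cm < 134 OR declared BETWEEN 3835 AND 4938]
parcel=H74: ✗
parcel=H10: ✓ → 141
parcel=H49: ✓ → 69
parcel=H68: ✗
parcel=H55: ✓ → 160
parcel=H21: ✓ → 85
parcel=H44: ✗
parcel=H29: ✗
parcel=H84: ✗
parcel=H79: ✓ → 125
parcel=H91: ✓ → 188
length_cm_sum = 141 + 69 + 160 + 85 + 125 + 188 = 768
—
[length_cm_sum2: length_cm BETWEEN 148 AND 200]
parcel=H74: ✓ → 184
parcel=H10: ✓ → 141
parcel=H49: ✗
parcel=H68: ✓ → 60
parcel=H55: ✗
parcel=H21: ✗
parcel=H44: ✓ → 90
parcel=H29: ✓ → 151
parcel=H84: ✓ → 85
parcel=H79: ✗
parcel=H91: ✗
length_cm_sum2 = 184 + 141 + 60 + 90 + 151 + 85 = 711

length_cm_sum=768, length_cm_sum2=711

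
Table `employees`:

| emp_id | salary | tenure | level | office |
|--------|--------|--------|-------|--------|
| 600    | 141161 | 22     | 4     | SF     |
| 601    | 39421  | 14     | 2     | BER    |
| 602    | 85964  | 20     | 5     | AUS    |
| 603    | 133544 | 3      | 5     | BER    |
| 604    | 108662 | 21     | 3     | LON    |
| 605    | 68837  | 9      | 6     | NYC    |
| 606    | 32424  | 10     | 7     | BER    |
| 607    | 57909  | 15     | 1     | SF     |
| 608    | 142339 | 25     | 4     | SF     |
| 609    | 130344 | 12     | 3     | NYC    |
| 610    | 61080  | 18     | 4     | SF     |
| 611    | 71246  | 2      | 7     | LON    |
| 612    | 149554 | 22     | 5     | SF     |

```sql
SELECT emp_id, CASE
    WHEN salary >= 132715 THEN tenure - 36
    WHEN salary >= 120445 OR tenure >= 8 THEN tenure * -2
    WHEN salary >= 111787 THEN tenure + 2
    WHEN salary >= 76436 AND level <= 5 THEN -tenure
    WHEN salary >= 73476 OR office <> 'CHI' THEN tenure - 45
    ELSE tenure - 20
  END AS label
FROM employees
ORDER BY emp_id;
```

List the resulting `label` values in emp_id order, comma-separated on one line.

-14, -28, -40, -33, -42, -18, -20, -30, -11, -24, -36, -43, -14

emp_id=600: salary >= 132715 → -14
emp_id=601: salary >= 120445 OR tenure >= 8 → -28
emp_id=602: salary >= 120445 OR tenure >= 8 → -40
emp_id=603: salary >= 132715 → -33
emp_id=604: salary >= 120445 OR tenure >= 8 → -42
emp_id=605: salary >= 120445 OR tenure >= 8 → -18
emp_id=606: salary >= 120445 OR tenure >= 8 → -20
emp_id=607: salary >= 120445 OR tenure >= 8 → -30
emp_id=608: salary >= 132715 → -11
emp_id=609: salary >= 120445 OR tenure >= 8 → -24
emp_id=610: salary >= 120445 OR tenure >= 8 → -36
emp_id=611: salary >= 73476 OR office <> 'CHI' → -43
emp_id=612: salary >= 132715 → -14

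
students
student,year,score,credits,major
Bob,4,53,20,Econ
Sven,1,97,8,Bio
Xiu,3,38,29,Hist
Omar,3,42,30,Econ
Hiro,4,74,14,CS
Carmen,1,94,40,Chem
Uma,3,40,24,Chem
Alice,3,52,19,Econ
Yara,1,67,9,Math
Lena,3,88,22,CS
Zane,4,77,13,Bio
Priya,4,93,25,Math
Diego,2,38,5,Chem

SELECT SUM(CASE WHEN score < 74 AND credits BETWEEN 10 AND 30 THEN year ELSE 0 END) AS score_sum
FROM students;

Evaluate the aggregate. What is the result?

student=Bob: ✓ → 4
student=Sven: ✗
student=Xiu: ✓ → 3
student=Omar: ✓ → 3
student=Hiro: ✗
student=Carmen: ✗
student=Uma: ✓ → 3
student=Alice: ✓ → 3
student=Yara: ✗
student=Lena: ✗
student=Zane: ✗
student=Priya: ✗
student=Diego: ✗
score_sum = 4 + 3 + 3 + 3 + 3 = 16

16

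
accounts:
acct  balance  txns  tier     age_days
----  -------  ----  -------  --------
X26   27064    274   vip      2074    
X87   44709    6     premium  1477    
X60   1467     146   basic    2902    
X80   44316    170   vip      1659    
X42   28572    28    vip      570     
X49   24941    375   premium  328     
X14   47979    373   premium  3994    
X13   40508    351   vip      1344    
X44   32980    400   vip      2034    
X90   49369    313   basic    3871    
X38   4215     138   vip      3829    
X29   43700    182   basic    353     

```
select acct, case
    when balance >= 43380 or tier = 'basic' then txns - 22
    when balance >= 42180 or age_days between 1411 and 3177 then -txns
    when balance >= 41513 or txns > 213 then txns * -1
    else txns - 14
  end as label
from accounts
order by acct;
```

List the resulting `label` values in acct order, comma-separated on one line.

-351, 351, -274, 160, 124, 14, -400, -375, 124, 148, -16, 291

acct=X13: balance >= 41513 or txns > 213 → -351
acct=X14: balance >= 43380 or tier = 'basic' → 351
acct=X26: balance >= 42180 or age_days between 1411 and 3177 → -274
acct=X29: balance >= 43380 or tier = 'basic' → 160
acct=X38: ELSE → 124
acct=X42: ELSE → 14
acct=X44: balance >= 42180 or age_days between 1411 and 3177 → -400
acct=X49: balance >= 41513 or txns > 213 → -375
acct=X60: balance >= 43380 or tier = 'basic' → 124
acct=X80: balance >= 43380 or tier = 'basic' → 148
acct=X87: balance >= 43380 or tier = 'basic' → -16
acct=X90: balance >= 43380 or tier = 'basic' → 291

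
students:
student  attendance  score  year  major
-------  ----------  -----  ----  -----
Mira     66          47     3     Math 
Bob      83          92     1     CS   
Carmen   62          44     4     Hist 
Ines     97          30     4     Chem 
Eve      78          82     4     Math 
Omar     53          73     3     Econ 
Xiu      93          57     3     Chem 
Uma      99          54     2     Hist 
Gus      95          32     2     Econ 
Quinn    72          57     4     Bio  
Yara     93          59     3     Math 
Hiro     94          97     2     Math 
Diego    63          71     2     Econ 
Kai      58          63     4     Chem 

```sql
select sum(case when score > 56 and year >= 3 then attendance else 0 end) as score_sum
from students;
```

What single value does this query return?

student=Mira: ✗
student=Bob: ✗
student=Carmen: ✗
student=Ines: ✗
student=Eve: ✓ → 78
student=Omar: ✓ → 53
student=Xiu: ✓ → 93
student=Uma: ✗
student=Gus: ✗
student=Quinn: ✓ → 72
student=Yara: ✓ → 93
student=Hiro: ✗
student=Diego: ✗
student=Kai: ✓ → 58
score_sum = 78 + 53 + 93 + 72 + 93 + 58 = 447

447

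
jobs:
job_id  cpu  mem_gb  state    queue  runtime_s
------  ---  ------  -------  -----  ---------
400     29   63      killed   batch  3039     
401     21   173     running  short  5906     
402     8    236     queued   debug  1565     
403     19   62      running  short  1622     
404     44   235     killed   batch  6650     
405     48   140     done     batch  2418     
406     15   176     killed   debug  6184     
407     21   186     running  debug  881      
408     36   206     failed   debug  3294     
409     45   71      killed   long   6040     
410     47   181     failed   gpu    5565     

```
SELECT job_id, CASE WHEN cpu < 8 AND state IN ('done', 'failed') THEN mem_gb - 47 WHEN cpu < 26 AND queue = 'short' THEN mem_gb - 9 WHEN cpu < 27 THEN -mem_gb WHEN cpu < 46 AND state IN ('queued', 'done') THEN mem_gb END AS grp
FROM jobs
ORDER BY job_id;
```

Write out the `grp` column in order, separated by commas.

job_id=400: (no match → NULL) → NULL
job_id=401: cpu < 26 AND queue = 'short' → 164
job_id=402: cpu < 27 → -236
job_id=403: cpu < 26 AND queue = 'short' → 53
job_id=404: (no match → NULL) → NULL
job_id=405: (no match → NULL) → NULL
job_id=406: cpu < 27 → -176
job_id=407: cpu < 27 → -186
job_id=408: (no match → NULL) → NULL
job_id=409: (no match → NULL) → NULL
job_id=410: (no match → NULL) → NULL

NULL, 164, -236, 53, NULL, NULL, -176, -186, NULL, NULL, NULL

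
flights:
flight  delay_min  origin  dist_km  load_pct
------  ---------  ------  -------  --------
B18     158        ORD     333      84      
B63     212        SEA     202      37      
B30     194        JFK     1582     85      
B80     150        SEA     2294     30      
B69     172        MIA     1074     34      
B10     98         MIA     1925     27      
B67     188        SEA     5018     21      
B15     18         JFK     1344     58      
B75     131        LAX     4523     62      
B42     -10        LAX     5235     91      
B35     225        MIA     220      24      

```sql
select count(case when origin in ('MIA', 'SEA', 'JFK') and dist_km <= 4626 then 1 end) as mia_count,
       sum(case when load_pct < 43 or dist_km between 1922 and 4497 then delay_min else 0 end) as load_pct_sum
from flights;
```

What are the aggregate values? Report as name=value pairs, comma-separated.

mia_count=7, load_pct_sum=1045

[mia_count: origin in ('MIA', 'SEA', 'JFK') and dist_km <= 4626]
flight=B18: ✗
flight=B63: ✓ → 1
flight=B30: ✓ → 1
flight=B80: ✓ → 1
flight=B69: ✓ → 1
flight=B10: ✓ → 1
flight=B67: ✗
flight=B15: ✓ → 1
flight=B75: ✗
flight=B42: ✗
flight=B35: ✓ → 1
mia_count = COUNT(1, 1, 1, 1, 1, 1, 1) = 7
—
[load_pct_sum: load_pct < 43 or dist_km between 1922 and 4497]
flight=B18: ✗
flight=B63: ✓ → 212
flight=B30: ✗
flight=B80: ✓ → 150
flight=B69: ✓ → 172
flight=B10: ✓ → 98
flight=B67: ✓ → 188
flight=B15: ✗
flight=B75: ✗
flight=B42: ✗
flight=B35: ✓ → 225
load_pct_sum = 212 + 150 + 172 + 98 + 188 + 225 = 1045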